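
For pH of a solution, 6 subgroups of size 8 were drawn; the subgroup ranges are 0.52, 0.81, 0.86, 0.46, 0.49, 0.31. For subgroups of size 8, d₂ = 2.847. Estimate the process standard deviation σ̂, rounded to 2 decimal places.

0.20

R̄ = (0.52 + 0.81 + 0.86 + 0.46 + 0.49 + 0.31) / 6 = 0.5750
σ̂ = R̄ / d₂ = 0.5750 / 2.847 = 0.2020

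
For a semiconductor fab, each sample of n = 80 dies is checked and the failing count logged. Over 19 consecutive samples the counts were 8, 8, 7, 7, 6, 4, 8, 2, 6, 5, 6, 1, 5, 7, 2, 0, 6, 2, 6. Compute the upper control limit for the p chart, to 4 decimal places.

p̄ = Σdᵢ / (k·n) = 96 / (19 × 80) = 0.06316
UCL = p̄ + 3·√(p̄(1−p̄)/n) = 0.06316 + 3 × √(0.06316×0.93684/80) = 0.06316 + 3 × 0.02720 = 0.14475

0.1447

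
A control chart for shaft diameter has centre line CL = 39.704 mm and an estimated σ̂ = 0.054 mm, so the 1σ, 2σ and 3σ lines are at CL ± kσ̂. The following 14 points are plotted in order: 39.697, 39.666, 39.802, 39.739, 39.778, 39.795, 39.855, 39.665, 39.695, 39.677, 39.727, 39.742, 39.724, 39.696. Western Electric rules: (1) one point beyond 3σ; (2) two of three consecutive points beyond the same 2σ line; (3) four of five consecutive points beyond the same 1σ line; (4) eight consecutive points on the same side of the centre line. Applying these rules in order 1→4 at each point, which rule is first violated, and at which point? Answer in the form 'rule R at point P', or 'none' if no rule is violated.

Zone of each point (C = within 1σ̂, B = 1σ̂–2σ̂, A = 2σ̂–3σ̂, * = beyond 3σ̂; sign = side of CL): 1:-C, 2:-C, 3:+B, 4:+C, 5:+B, 6:+B, 7:+A, 8:-C, 9:-C, 10:-C, 11:+C, 12:+C, 13:+C, 14:-C
Rule 3 (four of five consecutive points beyond the same 1σ limit) is satisfied at point 7.

rule 3 at point 7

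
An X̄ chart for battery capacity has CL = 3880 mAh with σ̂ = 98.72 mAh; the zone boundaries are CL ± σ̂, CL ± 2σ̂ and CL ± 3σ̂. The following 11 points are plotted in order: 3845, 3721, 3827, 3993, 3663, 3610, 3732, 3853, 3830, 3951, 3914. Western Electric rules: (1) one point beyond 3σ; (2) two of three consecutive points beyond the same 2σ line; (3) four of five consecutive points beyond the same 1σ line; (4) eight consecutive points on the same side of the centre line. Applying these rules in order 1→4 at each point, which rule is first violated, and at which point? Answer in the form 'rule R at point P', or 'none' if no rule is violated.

rule 2 at point 6

Zone of each point (C = within 1σ̂, B = 1σ̂–2σ̂, A = 2σ̂–3σ̂, * = beyond 3σ̂; sign = side of CL): 1:-C, 2:-B, 3:-C, 4:+B, 5:-A, 6:-A, 7:-B, 8:-C, 9:-C, 10:+C, 11:+C
Rule 2 (two of three consecutive points beyond the same 2σ limit) is satisfied at point 6.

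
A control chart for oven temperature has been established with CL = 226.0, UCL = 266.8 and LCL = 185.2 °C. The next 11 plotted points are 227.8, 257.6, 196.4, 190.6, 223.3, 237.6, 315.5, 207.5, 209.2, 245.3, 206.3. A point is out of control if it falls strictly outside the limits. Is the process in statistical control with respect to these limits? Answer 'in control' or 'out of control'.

Compare each point to [185.2, 266.8]: sample 7 = 315.5 > UCL.

out of control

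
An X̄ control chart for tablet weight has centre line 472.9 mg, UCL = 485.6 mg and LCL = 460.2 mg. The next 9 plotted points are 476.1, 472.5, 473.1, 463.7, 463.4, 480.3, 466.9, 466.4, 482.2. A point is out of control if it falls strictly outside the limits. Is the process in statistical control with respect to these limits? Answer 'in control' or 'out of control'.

All 9 points lie within [460.2, 485.6].

in control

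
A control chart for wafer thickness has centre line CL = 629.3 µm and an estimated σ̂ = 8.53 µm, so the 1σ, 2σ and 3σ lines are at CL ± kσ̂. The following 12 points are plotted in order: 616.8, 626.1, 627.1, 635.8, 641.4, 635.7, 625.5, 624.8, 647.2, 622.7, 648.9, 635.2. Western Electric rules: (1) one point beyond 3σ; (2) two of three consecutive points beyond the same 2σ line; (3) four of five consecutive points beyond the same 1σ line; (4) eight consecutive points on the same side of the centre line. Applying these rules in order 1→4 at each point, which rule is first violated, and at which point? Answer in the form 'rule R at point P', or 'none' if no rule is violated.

Zone of each point (C = within 1σ̂, B = 1σ̂–2σ̂, A = 2σ̂–3σ̂, * = beyond 3σ̂; sign = side of CL): 1:-B, 2:-C, 3:-C, 4:+C, 5:+B, 6:+C, 7:-C, 8:-C, 9:+A, 10:-C, 11:+A, 12:+C
Rule 2 (two of three consecutive points beyond the same 2σ limit) is satisfied at point 11.

rule 2 at point 11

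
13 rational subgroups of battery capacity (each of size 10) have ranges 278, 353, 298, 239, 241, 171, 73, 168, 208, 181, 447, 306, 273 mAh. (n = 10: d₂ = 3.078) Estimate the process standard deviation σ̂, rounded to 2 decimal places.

R̄ = (278 + 353 + 298 + 239 + 241 + 171 + 73 + 168 + 208 + 181 + 447 + 306 + 273) / 13 = 248.9231
σ̂ = R̄ / d₂ = 248.9231 / 3.078 = 80.8717

80.87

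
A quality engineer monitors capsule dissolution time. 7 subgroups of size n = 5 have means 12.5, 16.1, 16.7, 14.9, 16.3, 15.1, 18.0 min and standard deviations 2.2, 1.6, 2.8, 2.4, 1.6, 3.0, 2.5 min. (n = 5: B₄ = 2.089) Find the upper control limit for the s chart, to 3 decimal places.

4.805

s̄ = (2.2 + 1.6 + 2.8 + 2.4 + 1.6 + 3.0 + 2.5) / 7 = 2.3000
UCL_s = B₄·s̄ = 2.089 × 2.3000 = 4.8047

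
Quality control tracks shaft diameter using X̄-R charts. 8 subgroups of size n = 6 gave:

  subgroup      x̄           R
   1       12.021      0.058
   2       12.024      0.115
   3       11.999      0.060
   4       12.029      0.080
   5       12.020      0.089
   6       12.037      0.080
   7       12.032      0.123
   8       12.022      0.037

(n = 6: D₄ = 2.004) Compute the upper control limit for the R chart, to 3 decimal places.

R̄ = (0.058 + 0.115 + 0.060 + 0.080 + 0.089 + 0.080 + 0.123 + 0.037) / 8 = 0.6420 / 8 = 0.0803
UCL_R = D₄·R̄ = 2.004 × 0.0803 = 0.1608

0.161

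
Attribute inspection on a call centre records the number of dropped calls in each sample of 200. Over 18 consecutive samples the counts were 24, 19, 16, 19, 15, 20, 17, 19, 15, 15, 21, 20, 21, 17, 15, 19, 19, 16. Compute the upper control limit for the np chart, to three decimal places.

30.359

p̄ = Σdᵢ / (k·n) = 327 / (18 × 200) = 0.09083
UCL = np̄ + 3·√(np̄(1−p̄)) = 18.1667 + 3 × √(18.1667×0.90917) = 18.1667 + 3 × 4.0641 = 30.3588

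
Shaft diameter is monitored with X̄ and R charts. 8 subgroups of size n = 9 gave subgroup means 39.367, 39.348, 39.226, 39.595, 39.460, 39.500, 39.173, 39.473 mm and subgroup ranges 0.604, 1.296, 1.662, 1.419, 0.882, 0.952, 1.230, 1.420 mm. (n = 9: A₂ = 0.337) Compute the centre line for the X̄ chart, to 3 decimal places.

39.393

X̄̄ = (39.367 + 39.348 + 39.226 + 39.595 + 39.460 + 39.500 + 39.173 + 39.473) / 8 = 315.1420 / 8 = 39.3927
CL = X̄̄ = 39.3927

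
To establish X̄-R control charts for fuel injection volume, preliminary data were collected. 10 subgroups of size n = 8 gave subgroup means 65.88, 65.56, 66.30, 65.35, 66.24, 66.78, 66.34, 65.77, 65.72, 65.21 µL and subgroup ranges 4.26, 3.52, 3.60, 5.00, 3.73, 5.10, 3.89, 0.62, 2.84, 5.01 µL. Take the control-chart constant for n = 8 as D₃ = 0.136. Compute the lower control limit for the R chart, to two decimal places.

R̄ = (4.26 + 3.52 + 3.60 + 5.00 + 3.73 + 5.10 + 3.89 + 0.62 + 2.84 + 5.01) / 10 = 37.5700 / 10 = 3.7570
LCL_R = D₃·R̄ = 0.136 × 3.7570 = 0.5110

0.51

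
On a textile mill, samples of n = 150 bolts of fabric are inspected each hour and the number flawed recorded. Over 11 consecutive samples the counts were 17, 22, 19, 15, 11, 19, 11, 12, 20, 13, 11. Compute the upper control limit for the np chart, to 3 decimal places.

p̄ = Σdᵢ / (k·n) = 170 / (11 × 150) = 0.10303
UCL = np̄ + 3·√(np̄(1−p̄)) = 15.4545 + 3 × √(15.4545×0.89697) = 15.4545 + 3 × 3.7232 = 26.6242

26.624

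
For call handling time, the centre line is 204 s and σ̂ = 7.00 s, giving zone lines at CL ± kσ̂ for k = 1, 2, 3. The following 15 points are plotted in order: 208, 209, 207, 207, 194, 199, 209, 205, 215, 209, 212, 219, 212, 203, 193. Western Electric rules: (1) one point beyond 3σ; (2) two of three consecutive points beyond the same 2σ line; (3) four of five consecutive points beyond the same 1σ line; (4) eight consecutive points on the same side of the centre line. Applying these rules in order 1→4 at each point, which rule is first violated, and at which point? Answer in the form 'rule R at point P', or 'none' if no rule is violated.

Zone of each point (C = within 1σ̂, B = 1σ̂–2σ̂, A = 2σ̂–3σ̂, * = beyond 3σ̂; sign = side of CL): 1:+C, 2:+C, 3:+C, 4:+C, 5:-B, 6:-C, 7:+C, 8:+C, 9:+B, 10:+C, 11:+B, 12:+A, 13:+B, 14:-C, 15:-B
Rule 3 (four of five consecutive points beyond the same 1σ limit) is satisfied at point 13.

rule 3 at point 13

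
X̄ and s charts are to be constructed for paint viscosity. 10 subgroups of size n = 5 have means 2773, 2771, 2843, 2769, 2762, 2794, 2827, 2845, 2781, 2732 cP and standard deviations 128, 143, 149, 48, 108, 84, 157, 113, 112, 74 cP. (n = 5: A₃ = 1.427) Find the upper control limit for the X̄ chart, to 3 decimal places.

X̄̄ = (2773 + 2771 + 2843 + 2769 + 2762 + 2794 + 2827 + 2845 + 2781 + 2732) / 10 = 2789.7000
s̄ = (128 + 143 + 149 + 48 + 108 + 84 + 157 + 113 + 112 + 74) / 10 = 111.6000
UCL = X̄̄ + A₃·s̄ = 2789.7000 + 1.427 × 111.6000 = 2948.9532

2948.953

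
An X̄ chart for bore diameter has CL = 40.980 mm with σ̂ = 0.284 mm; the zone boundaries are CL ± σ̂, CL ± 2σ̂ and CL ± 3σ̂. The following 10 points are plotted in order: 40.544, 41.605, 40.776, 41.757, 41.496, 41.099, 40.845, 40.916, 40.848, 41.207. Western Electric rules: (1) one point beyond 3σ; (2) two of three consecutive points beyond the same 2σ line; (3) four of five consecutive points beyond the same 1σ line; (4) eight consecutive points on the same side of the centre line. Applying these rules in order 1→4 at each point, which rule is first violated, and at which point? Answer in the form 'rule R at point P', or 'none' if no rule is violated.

Zone of each point (C = within 1σ̂, B = 1σ̂–2σ̂, A = 2σ̂–3σ̂, * = beyond 3σ̂; sign = side of CL): 1:-B, 2:+A, 3:-C, 4:+A, 5:+B, 6:+C, 7:-C, 8:-C, 9:-C, 10:+C
Rule 2 (two of three consecutive points beyond the same 2σ limit) is satisfied at point 4.

rule 2 at point 4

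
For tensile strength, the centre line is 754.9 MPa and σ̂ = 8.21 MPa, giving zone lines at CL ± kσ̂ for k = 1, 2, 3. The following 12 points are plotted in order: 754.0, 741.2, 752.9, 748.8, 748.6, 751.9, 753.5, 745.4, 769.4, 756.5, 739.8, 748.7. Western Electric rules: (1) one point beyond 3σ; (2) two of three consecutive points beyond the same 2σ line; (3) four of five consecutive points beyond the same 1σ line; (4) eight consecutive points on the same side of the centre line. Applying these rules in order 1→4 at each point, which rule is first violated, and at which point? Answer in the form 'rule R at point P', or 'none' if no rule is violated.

Zone of each point (C = within 1σ̂, B = 1σ̂–2σ̂, A = 2σ̂–3σ̂, * = beyond 3σ̂; sign = side of CL): 1:-C, 2:-B, 3:-C, 4:-C, 5:-C, 6:-C, 7:-C, 8:-B, 9:+B, 10:+C, 11:-B, 12:-C
Rule 4 (eight consecutive points on the same side of the centre line) is satisfied at point 8.

rule 4 at point 8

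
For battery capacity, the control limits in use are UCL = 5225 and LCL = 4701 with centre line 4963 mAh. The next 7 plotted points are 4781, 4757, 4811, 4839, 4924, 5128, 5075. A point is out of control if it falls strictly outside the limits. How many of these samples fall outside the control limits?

0

All 7 points lie within [4701, 5225].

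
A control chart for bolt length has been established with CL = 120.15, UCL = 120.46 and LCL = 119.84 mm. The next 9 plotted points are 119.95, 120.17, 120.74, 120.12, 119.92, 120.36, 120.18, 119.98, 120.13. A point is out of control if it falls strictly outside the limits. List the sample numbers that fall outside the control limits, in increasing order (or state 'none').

Compare each point to [119.84, 120.46]: sample 3 = 120.74 > UCL.

3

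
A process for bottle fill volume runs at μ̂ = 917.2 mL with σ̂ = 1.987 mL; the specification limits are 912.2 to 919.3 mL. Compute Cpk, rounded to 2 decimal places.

Cpu = (USL − μ̂) / (3σ̂) = (919.3 − 917.2) / (3 × 1.987) = 0.3523; Cpl = (μ̂ − LSL) / (3σ̂) = (917.2 − 912.2) / (3 × 1.987) = 0.8388; Cpk = min(Cpu, Cpl) = 0.3523

0.35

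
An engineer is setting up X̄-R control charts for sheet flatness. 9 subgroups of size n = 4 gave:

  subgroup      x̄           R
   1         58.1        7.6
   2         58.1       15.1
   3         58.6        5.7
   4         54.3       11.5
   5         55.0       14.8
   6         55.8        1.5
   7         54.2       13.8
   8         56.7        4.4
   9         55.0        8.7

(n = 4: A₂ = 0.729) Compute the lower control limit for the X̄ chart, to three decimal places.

X̄̄ = (58.1 + 58.1 + 58.6 + 54.3 + 55.0 + 55.8 + 54.2 + 56.7 + 55.0) / 9 = 505.8000 / 9 = 56.2000
R̄ = (7.6 + 15.1 + 5.7 + 11.5 + 14.8 + 1.5 + 13.8 + 4.4 + 8.7) / 9 = 83.1000 / 9 = 9.2333
LCL = X̄̄ − A₂·R̄ = 56.2000 − 0.729 × 9.2333 = 49.4689

49.469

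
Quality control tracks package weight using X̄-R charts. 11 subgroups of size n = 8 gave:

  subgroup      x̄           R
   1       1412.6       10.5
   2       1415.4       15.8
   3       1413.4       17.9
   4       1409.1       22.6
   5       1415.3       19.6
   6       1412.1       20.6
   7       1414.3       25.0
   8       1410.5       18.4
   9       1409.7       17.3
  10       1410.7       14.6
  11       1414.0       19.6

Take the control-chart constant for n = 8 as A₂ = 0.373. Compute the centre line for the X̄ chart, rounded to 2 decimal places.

1412.46

X̄̄ = (1412.6 + 1415.4 + 1413.4 + 1409.1 + 1415.3 + 1412.1 + 1414.3 + 1410.5 + 1409.7 + 1410.7 + 1414.0) / 11 = 15537.1000 / 11 = 1412.4636
CL = X̄̄ = 1412.4636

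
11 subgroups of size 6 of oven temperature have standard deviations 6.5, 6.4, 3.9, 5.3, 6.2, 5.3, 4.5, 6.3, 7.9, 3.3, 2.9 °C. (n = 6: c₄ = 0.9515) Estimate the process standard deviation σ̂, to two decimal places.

5.59

s̄ = (6.5 + 6.4 + 3.9 + 5.3 + 6.2 + 5.3 + 4.5 + 6.3 + 7.9 + 3.3 + 2.9) / 11 = 5.3182
σ̂ = s̄ / c₄ = 5.3182 / 0.9515 = 5.5893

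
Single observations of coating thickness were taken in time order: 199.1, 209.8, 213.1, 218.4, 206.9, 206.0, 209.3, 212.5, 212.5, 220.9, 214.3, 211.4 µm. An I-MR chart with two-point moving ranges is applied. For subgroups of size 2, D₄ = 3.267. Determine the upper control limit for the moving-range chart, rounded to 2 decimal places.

16.66

Moving ranges: 10.7, 3.3, 5.3, 11.5, 0.9, 3.3, 3.2, 0.0, 8.4, 6.6, 2.9; M̄R̄ = 56.1000 / 11 = 5.1000
UCL_MR = D₄·M̄R̄ = 3.267 × 5.1000 = 16.6617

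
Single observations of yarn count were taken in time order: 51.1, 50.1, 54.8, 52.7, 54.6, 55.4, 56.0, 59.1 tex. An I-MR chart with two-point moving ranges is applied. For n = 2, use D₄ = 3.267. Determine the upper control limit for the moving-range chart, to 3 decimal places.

6.627

Moving ranges: 1.0, 4.7, 2.1, 1.9, 0.8, 0.6, 3.1; M̄R̄ = 14.2000 / 7 = 2.0286
UCL_MR = D₄·M̄R̄ = 3.267 × 2.0286 = 6.6273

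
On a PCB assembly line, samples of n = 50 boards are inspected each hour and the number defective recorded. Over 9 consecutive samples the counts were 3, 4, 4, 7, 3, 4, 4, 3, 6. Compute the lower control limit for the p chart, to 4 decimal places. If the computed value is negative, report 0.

0.0000

p̄ = Σdᵢ / (k·n) = 38 / (9 × 50) = 0.08444
LCL = p̄ − 3·√(p̄(1−p̄)/n) = 0.08444 − 3 × 0.03932 = -0.03352 → 0 (negative, so LCL = 0)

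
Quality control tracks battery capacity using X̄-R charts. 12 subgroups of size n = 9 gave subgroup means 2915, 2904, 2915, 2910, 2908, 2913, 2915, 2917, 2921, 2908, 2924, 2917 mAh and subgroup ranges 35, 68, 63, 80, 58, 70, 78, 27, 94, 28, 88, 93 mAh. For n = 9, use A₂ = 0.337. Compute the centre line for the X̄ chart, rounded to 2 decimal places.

X̄̄ = (2915 + 2904 + 2915 + 2910 + 2908 + 2913 + 2915 + 2917 + 2921 + 2908 + 2924 + 2917) / 12 = 34967.0000 / 12 = 2913.9167
CL = X̄̄ = 2913.9167

2913.92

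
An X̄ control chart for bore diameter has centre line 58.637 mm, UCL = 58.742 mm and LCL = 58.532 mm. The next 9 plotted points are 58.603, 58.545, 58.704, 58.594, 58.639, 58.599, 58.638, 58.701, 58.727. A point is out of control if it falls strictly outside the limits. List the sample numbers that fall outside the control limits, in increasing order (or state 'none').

All 9 points lie within [58.532, 58.742].

none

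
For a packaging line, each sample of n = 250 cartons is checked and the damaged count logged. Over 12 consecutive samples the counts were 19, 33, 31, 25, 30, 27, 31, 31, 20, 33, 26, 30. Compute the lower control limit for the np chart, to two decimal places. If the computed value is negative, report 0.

p̄ = Σdᵢ / (k·n) = 336 / (12 × 250) = 0.11200
LCL = np̄ − 3·√(np̄(1−p̄)) = 28.0000 − 3 × 4.9864 = 13.0409

13.04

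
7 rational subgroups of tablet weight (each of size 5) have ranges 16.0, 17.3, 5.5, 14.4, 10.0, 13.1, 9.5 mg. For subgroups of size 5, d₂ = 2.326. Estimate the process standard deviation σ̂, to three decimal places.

R̄ = (16.0 + 17.3 + 5.5 + 14.4 + 10.0 + 13.1 + 9.5) / 7 = 12.2571
σ̂ = R̄ / d₂ = 12.2571 / 2.326 = 5.2696

5.270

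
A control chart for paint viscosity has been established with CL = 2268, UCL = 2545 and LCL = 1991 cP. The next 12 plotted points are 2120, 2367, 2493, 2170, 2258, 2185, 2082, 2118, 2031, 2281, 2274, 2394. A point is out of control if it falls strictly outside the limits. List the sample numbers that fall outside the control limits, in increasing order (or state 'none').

none

All 12 points lie within [1991, 2545].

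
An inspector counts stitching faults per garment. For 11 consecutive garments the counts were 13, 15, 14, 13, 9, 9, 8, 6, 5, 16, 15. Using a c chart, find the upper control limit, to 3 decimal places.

c̄ = (13 + 15 + 14 + 13 + 9 + 9 + 8 + 6 + 5 + 16 + 15) / 11 = 123 / 11 = 11.1818
UCL = c̄ + 3√c̄ = 11.1818 + 3 × √11.1818 = 11.1818 + 3 × 3.3439 = 21.2136

21.214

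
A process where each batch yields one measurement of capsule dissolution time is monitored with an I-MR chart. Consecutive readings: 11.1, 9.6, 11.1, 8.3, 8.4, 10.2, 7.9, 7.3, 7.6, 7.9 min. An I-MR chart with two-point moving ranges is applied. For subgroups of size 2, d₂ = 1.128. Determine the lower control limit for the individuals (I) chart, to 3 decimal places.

5.630

X̄ = (11.1 + 9.6 + 11.1 + 8.3 + 8.4 + 10.2 + 7.9 + 7.3 + 7.6 + 7.9) / 10 = 8.9400
Moving ranges: 1.5, 1.5, 2.8, 0.1, 1.8, 2.3, 0.6, 0.3, 0.3; M̄R̄ = 11.2000 / 9 = 1.2444
LCL = X̄ − 3·M̄R̄/d₂ = 8.9400 − 3 × 1.2444 / 1.128 = 5.6303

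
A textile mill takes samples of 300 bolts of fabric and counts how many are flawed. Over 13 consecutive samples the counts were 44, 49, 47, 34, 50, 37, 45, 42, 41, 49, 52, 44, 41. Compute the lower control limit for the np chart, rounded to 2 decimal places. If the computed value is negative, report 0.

25.81

p̄ = Σdᵢ / (k·n) = 575 / (13 × 300) = 0.14744
LCL = np̄ − 3·√(np̄(1−p̄)) = 44.2308 − 3 × 6.1408 = 25.8083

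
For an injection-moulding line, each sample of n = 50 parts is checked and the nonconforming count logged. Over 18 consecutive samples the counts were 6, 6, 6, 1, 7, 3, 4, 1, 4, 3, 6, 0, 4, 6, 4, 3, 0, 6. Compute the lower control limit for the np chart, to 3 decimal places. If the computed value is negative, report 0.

0.000

p̄ = Σdᵢ / (k·n) = 70 / (18 × 50) = 0.07778
LCL = np̄ − 3·√(np̄(1−p̄)) = 3.8889 − 3 × 1.8938 = -1.7925 → 0 (negative, so LCL = 0)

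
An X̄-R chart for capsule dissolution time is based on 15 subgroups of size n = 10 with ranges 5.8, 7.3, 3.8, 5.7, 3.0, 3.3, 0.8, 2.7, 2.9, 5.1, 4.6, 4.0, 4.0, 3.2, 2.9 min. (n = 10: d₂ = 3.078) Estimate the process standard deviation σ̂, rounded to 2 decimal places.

R̄ = (5.8 + 7.3 + 3.8 + 5.7 + 3.0 + 3.3 + 0.8 + 2.7 + 2.9 + 5.1 + 4.6 + 4.0 + 4.0 + 3.2 + 2.9) / 15 = 3.9400
σ̂ = R̄ / d₂ = 3.9400 / 3.078 = 1.2801

1.28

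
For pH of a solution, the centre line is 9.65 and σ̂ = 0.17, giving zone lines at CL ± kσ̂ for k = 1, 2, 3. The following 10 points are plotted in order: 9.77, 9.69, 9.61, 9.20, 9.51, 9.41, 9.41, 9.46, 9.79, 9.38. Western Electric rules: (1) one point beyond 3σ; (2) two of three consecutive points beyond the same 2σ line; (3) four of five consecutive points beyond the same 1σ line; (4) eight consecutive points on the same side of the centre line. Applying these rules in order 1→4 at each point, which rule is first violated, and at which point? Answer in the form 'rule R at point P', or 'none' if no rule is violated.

rule 3 at point 8

Zone of each point (C = within 1σ̂, B = 1σ̂–2σ̂, A = 2σ̂–3σ̂, * = beyond 3σ̂; sign = side of CL): 1:+C, 2:+C, 3:-C, 4:-A, 5:-C, 6:-B, 7:-B, 8:-B, 9:+C, 10:-B
Rule 3 (four of five consecutive points beyond the same 1σ limit) is satisfied at point 8.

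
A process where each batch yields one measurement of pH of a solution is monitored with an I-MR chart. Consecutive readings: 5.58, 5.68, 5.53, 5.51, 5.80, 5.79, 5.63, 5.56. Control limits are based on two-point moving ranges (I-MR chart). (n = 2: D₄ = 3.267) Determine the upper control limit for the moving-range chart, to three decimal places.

0.373

Moving ranges: 0.10, 0.15, 0.02, 0.29, 0.01, 0.16, 0.07; M̄R̄ = 0.8000 / 7 = 0.1143
UCL_MR = D₄·M̄R̄ = 3.267 × 0.1143 = 0.3734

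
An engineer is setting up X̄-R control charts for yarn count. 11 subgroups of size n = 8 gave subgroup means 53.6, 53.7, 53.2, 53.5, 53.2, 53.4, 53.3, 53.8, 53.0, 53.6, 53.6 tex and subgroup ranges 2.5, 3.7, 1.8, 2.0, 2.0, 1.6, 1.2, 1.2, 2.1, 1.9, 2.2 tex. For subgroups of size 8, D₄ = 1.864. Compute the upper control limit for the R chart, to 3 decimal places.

R̄ = (2.5 + 3.7 + 1.8 + 2.0 + 2.0 + 1.6 + 1.2 + 1.2 + 2.1 + 1.9 + 2.2) / 11 = 22.2000 / 11 = 2.0182
UCL_R = D₄·R̄ = 1.864 × 2.0182 = 3.7619

3.762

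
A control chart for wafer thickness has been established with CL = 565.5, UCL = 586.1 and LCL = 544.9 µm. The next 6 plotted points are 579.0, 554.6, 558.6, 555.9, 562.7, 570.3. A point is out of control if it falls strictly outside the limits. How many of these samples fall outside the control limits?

All 6 points lie within [544.9, 586.1].

0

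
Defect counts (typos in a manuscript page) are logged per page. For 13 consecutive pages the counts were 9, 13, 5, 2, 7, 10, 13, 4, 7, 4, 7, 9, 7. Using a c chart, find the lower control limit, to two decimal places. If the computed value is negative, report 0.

c̄ = (9 + 13 + 5 + 2 + 7 + 10 + 13 + 4 + 7 + 4 + 7 + 9 + 7) / 13 = 97 / 13 = 7.4615
LCL = c̄ − 3√c̄ = 7.4615 − 3 × 2.7316 = -0.7332 → 0 (cannot be negative)

0.00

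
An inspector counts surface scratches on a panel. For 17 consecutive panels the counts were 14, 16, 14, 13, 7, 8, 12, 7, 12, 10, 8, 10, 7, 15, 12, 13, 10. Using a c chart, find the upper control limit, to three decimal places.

21.035

c̄ = (14 + 16 + 14 + 13 + 7 + 8 + 12 + 7 + 12 + 10 + 8 + 10 + 7 + 15 + 12 + 13 + 10) / 17 = 188 / 17 = 11.0588
UCL = c̄ + 3√c̄ = 11.0588 + 3 × √11.0588 = 11.0588 + 3 × 3.3255 = 21.0353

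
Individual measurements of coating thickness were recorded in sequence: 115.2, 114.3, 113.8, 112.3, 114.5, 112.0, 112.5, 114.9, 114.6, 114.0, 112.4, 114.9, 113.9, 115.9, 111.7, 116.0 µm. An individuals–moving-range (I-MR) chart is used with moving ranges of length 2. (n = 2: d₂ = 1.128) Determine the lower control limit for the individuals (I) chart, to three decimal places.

X̄ = (115.2 + 114.3 + 113.8 + 112.3 + 114.5 + 112.0 + 112.5 + 114.9 + 114.6 + 114.0 + 112.4 + 114.9 + 113.9 + 115.9 + 111.7 + 116.0) / 16 = 113.9313
Moving ranges: 0.9, 0.5, 1.5, 2.2, 2.5, 0.5, 2.4, 0.3, 0.6, 1.6, 2.5, 1.0, 2.0, 4.2, 4.3; M̄R̄ = 27.0000 / 15 = 1.8000
LCL = X̄ − 3·M̄R̄/d₂ = 113.9313 − 3 × 1.8000 / 1.128 = 109.1440

109.144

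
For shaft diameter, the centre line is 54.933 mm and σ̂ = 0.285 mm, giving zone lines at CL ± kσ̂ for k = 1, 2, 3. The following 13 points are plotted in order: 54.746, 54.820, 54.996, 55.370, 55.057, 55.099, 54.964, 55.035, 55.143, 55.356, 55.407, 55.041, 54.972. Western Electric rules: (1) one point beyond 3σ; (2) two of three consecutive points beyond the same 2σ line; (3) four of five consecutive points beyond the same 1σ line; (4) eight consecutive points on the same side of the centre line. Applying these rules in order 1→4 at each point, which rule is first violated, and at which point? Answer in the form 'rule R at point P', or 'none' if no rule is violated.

rule 4 at point 10

Zone of each point (C = within 1σ̂, B = 1σ̂–2σ̂, A = 2σ̂–3σ̂, * = beyond 3σ̂; sign = side of CL): 1:-C, 2:-C, 3:+C, 4:+B, 5:+C, 6:+C, 7:+C, 8:+C, 9:+C, 10:+B, 11:+B, 12:+C, 13:+C
Rule 4 (eight consecutive points on the same side of the centre line) is satisfied at point 10.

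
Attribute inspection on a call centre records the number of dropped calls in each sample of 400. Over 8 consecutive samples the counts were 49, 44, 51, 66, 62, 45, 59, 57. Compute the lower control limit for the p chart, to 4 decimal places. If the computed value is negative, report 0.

0.0840

p̄ = Σdᵢ / (k·n) = 433 / (8 × 400) = 0.13531
LCL = p̄ − 3·√(p̄(1−p̄)/n) = 0.13531 − 3 × 0.01710 = 0.08400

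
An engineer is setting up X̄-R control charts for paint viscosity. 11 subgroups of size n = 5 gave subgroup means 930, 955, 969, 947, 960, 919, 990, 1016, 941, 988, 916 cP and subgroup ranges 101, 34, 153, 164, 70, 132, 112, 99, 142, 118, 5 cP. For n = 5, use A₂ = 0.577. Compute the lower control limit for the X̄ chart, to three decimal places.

X̄̄ = (930 + 955 + 969 + 947 + 960 + 919 + 990 + 1016 + 941 + 988 + 916) / 11 = 10531.0000 / 11 = 957.3636
R̄ = (101 + 34 + 153 + 164 + 70 + 132 + 112 + 99 + 142 + 118 + 5) / 11 = 1130.0000 / 11 = 102.7273
LCL = X̄̄ − A₂·R̄ = 957.3636 − 0.577 × 102.7273 = 898.0900

898.090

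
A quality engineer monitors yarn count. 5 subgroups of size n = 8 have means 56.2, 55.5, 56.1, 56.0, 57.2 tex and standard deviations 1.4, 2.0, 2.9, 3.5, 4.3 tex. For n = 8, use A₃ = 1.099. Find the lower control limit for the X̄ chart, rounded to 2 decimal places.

X̄̄ = (56.2 + 55.5 + 56.1 + 56.0 + 57.2) / 5 = 56.2000
s̄ = (1.4 + 2.0 + 2.9 + 3.5 + 4.3) / 5 = 2.8200
LCL = X̄̄ − A₃·s̄ = 56.2000 − 1.099 × 2.8200 = 53.1008

53.10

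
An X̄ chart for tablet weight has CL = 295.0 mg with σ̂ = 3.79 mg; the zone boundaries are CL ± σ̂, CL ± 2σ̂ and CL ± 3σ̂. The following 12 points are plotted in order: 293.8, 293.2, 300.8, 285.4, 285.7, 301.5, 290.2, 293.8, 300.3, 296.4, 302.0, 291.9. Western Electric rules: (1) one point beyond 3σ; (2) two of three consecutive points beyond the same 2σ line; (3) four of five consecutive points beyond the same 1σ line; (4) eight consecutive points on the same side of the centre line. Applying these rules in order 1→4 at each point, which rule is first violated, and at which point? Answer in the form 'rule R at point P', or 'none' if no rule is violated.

Zone of each point (C = within 1σ̂, B = 1σ̂–2σ̂, A = 2σ̂–3σ̂, * = beyond 3σ̂; sign = side of CL): 1:-C, 2:-C, 3:+B, 4:-A, 5:-A, 6:+B, 7:-B, 8:-C, 9:+B, 10:+C, 11:+B, 12:-C
Rule 2 (two of three consecutive points beyond the same 2σ limit) is satisfied at point 5.

rule 2 at point 5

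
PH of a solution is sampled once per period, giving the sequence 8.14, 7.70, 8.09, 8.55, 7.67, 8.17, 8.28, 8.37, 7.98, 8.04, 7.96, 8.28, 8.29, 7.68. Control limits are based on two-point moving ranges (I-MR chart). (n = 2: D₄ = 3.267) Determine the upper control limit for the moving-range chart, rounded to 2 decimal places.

Moving ranges: 0.44, 0.39, 0.46, 0.88, 0.50, 0.11, 0.09, 0.39, 0.06, 0.08, 0.32, 0.01, 0.61; M̄R̄ = 4.3400 / 13 = 0.3338
UCL_MR = D₄·M̄R̄ = 3.267 × 0.3338 = 1.0907

1.09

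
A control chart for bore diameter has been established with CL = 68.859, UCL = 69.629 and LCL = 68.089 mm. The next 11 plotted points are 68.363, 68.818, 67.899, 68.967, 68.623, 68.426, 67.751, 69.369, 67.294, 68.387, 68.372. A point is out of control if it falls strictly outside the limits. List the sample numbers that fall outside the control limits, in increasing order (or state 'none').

3, 7, 9

Compare each point to [68.089, 69.629]: sample 3 = 67.899 < LCL; sample 7 = 67.751 < LCL; sample 9 = 67.294 < LCL.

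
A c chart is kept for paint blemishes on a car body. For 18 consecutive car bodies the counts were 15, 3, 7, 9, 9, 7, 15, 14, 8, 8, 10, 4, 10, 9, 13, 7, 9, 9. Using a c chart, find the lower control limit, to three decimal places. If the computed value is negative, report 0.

0.112

c̄ = (15 + 3 + 7 + 9 + 9 + 7 + 15 + 14 + 8 + 8 + 10 + 4 + 10 + 9 + 13 + 7 + 9 + 9) / 18 = 166 / 18 = 9.2222
LCL = c̄ − 3√c̄ = 9.2222 − 3 × 3.0368 = 0.1118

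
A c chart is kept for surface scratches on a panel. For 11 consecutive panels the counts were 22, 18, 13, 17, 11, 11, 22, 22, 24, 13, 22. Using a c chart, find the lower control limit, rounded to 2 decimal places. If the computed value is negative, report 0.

c̄ = (22 + 18 + 13 + 17 + 11 + 11 + 22 + 22 + 24 + 13 + 22) / 11 = 195 / 11 = 17.7273
LCL = c̄ − 3√c̄ = 17.7273 − 3 × 4.2104 = 5.0961

5.10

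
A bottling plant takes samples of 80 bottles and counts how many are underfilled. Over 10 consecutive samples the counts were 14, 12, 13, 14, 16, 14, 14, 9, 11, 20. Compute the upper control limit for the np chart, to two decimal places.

p̄ = Σdᵢ / (k·n) = 137 / (10 × 80) = 0.17125
UCL = np̄ + 3·√(np̄(1−p̄)) = 13.7000 + 3 × √(13.7000×0.82875) = 13.7000 + 3 × 3.3696 = 23.8087

23.81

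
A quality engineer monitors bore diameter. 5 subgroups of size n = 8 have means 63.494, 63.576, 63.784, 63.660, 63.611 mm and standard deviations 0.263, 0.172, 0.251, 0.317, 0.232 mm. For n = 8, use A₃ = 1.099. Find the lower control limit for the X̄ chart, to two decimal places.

X̄̄ = (63.494 + 63.576 + 63.784 + 63.660 + 63.611) / 5 = 63.6250
s̄ = (0.263 + 0.172 + 0.251 + 0.317 + 0.232) / 5 = 0.2470
LCL = X̄̄ − A₃·s̄ = 63.6250 − 1.099 × 0.2470 = 63.3535

63.35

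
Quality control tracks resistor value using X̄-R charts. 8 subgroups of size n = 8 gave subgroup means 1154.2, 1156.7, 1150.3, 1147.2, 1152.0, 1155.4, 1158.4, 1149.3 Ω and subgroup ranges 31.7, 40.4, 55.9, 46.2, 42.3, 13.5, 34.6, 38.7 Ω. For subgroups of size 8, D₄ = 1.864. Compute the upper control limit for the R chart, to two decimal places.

70.67

R̄ = (31.7 + 40.4 + 55.9 + 46.2 + 42.3 + 13.5 + 34.6 + 38.7) / 8 = 303.3000 / 8 = 37.9125
UCL_R = D₄·R̄ = 1.864 × 37.9125 = 70.6689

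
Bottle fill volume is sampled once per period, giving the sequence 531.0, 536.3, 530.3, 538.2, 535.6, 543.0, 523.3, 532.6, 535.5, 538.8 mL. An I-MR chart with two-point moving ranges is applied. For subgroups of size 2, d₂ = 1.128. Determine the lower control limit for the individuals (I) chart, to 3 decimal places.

X̄ = (531.0 + 536.3 + 530.3 + 538.2 + 535.6 + 543.0 + 523.3 + 532.6 + 535.5 + 538.8) / 10 = 534.4600
Moving ranges: 5.3, 6.0, 7.9, 2.6, 7.4, 19.7, 9.3, 2.9, 3.3; M̄R̄ = 64.4000 / 9 = 7.1556
LCL = X̄ − 3·M̄R̄/d₂ = 534.4600 − 3 × 7.1556 / 1.128 = 515.4293

515.429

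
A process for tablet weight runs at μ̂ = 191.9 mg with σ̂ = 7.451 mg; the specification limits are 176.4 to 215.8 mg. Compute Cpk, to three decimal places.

Cpu = (USL − μ̂) / (3σ̂) = (215.8 − 191.9) / (3 × 7.451) = 1.0692; Cpl = (μ̂ − LSL) / (3σ̂) = (191.9 − 176.4) / (3 × 7.451) = 0.6934; Cpk = min(Cpu, Cpl) = 0.6934

0.693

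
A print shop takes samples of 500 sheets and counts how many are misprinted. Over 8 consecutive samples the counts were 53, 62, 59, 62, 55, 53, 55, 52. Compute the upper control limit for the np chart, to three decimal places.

p̄ = Σdᵢ / (k·n) = 451 / (8 × 500) = 0.11275
UCL = np̄ + 3·√(np̄(1−p̄)) = 56.3750 + 3 × √(56.3750×0.88725) = 56.3750 + 3 × 7.0724 = 77.5922

77.592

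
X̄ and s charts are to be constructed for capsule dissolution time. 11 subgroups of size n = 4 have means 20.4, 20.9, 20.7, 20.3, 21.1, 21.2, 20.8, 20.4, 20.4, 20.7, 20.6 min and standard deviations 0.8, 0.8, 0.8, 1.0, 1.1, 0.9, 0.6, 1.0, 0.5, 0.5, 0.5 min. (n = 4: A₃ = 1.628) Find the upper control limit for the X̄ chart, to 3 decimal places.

21.940

X̄̄ = (20.4 + 20.9 + 20.7 + 20.3 + 21.1 + 21.2 + 20.8 + 20.4 + 20.4 + 20.7 + 20.6) / 11 = 20.6818
s̄ = (0.8 + 0.8 + 0.8 + 1.0 + 1.1 + 0.9 + 0.6 + 1.0 + 0.5 + 0.5 + 0.5) / 11 = 0.7727
UCL = X̄̄ + A₃·s̄ = 20.6818 + 1.628 × 0.7727 = 21.9398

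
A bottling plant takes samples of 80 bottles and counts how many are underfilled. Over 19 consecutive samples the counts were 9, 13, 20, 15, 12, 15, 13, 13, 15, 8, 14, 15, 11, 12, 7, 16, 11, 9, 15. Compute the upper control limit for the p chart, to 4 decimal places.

0.2828

p̄ = Σdᵢ / (k·n) = 243 / (19 × 80) = 0.15987
UCL = p̄ + 3·√(p̄(1−p̄)/n) = 0.15987 + 3 × √(0.15987×0.84013/80) = 0.15987 + 3 × 0.04097 = 0.28279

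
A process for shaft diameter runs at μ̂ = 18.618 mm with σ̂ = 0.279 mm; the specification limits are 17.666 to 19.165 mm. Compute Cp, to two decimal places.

0.90

Cp = (USL − LSL) / (6σ̂) = (19.165 − 17.666) / (6 × 0.279) = 1.4990 / 1.6740 = 0.8955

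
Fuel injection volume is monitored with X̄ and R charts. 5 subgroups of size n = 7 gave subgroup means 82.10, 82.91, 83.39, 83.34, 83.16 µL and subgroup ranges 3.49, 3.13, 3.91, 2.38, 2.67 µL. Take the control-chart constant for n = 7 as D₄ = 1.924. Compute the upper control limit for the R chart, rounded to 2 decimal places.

R̄ = (3.49 + 3.13 + 3.91 + 2.38 + 2.67) / 5 = 15.5800 / 5 = 3.1160
UCL_R = D₄·R̄ = 1.924 × 3.1160 = 5.9952

6.00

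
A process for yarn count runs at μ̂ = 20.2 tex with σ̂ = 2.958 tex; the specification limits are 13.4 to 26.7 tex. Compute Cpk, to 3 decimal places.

Cpu = (USL − μ̂) / (3σ̂) = (26.7 − 20.2) / (3 × 2.958) = 0.7325; Cpl = (μ̂ − LSL) / (3σ̂) = (20.2 − 13.4) / (3 × 2.958) = 0.7663; Cpk = min(Cpu, Cpl) = 0.7325

0.732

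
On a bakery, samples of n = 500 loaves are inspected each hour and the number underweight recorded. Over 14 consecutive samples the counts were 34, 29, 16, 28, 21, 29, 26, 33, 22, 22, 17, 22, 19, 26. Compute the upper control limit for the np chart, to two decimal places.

p̄ = Σdᵢ / (k·n) = 344 / (14 × 500) = 0.04914
UCL = np̄ + 3·√(np̄(1−p̄)) = 24.5714 + 3 × √(24.5714×0.95086) = 24.5714 + 3 × 4.8336 = 39.0723

39.07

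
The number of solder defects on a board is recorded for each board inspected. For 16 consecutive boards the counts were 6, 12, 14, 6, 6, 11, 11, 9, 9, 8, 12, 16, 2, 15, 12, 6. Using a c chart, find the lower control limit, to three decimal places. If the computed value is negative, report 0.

c̄ = (6 + 12 + 14 + 6 + 6 + 11 + 11 + 9 + 9 + 8 + 12 + 16 + 2 + 15 + 12 + 6) / 16 = 155 / 16 = 9.6875
LCL = c̄ − 3√c̄ = 9.6875 − 3 × 3.1125 = 0.3501

0.350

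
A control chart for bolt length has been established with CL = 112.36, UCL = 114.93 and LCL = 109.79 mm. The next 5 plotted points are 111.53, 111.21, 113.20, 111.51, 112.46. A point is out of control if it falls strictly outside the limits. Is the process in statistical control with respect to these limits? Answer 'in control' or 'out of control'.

in control

All 5 points lie within [109.79, 114.93].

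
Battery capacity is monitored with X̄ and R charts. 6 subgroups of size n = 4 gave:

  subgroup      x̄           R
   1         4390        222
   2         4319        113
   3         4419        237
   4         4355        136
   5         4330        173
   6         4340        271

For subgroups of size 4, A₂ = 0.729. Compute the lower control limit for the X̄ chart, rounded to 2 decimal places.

X̄̄ = (4390 + 4319 + 4419 + 4355 + 4330 + 4340) / 6 = 26153.0000 / 6 = 4358.8333
R̄ = (222 + 113 + 237 + 136 + 173 + 271) / 6 = 1152.0000 / 6 = 192.0000
LCL = X̄̄ − A₂·R̄ = 4358.8333 − 0.729 × 192.0000 = 4218.8653

4218.87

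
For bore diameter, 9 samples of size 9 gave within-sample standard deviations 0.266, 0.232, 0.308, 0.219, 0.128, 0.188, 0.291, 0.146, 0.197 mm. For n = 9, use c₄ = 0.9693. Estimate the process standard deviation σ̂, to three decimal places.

s̄ = (0.266 + 0.232 + 0.308 + 0.219 + 0.128 + 0.188 + 0.291 + 0.146 + 0.197) / 9 = 0.2194
σ̂ = s̄ / c₄ = 0.2194 / 0.9693 = 0.2264

0.226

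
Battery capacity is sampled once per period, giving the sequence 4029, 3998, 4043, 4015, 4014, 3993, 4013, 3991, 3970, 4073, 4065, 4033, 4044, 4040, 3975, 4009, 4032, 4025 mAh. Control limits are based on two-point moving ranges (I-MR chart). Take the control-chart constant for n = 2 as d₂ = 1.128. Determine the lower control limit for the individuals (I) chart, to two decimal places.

3945.64

X̄ = (4029 + 3998 + 4043 + 4015 + 4014 + 3993 + 4013 + 3991 + 3970 + 4073 + 4065 + 4033 + 4044 + 4040 + 3975 + 4009 + 4032 + 4025) / 18 = 4020.1111
Moving ranges: 31, 45, 28, 1, 21, 20, 22, 21, 103, 8, 32, 11, 4, 65, 34, 23, 7; M̄R̄ = 476.0000 / 17 = 28.0000
LCL = X̄ − 3·M̄R̄/d₂ = 4020.1111 − 3 × 28.0000 / 1.128 = 3945.6430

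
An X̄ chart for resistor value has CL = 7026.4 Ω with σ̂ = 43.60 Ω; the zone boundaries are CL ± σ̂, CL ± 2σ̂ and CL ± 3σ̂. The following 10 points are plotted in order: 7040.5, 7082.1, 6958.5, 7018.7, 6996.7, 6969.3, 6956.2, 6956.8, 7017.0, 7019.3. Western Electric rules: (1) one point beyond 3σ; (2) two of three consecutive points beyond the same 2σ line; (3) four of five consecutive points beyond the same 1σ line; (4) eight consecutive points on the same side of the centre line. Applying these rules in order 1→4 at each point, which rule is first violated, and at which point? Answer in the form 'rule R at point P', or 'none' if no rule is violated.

Zone of each point (C = within 1σ̂, B = 1σ̂–2σ̂, A = 2σ̂–3σ̂, * = beyond 3σ̂; sign = side of CL): 1:+C, 2:+B, 3:-B, 4:-C, 5:-C, 6:-B, 7:-B, 8:-B, 9:-C, 10:-C
Rule 4 (eight consecutive points on the same side of the centre line) is satisfied at point 10.

rule 4 at point 10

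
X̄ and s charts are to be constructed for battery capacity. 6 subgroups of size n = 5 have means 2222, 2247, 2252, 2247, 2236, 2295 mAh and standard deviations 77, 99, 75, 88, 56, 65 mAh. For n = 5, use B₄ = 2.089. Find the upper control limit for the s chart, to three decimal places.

s̄ = (77 + 99 + 75 + 88 + 56 + 65) / 6 = 76.6667
UCL_s = B₄·s̄ = 2.089 × 76.6667 = 160.1567

160.157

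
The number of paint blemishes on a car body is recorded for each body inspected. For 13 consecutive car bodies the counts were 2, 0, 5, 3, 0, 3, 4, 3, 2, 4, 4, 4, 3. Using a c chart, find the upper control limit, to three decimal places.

c̄ = (2 + 0 + 5 + 3 + 0 + 3 + 4 + 3 + 2 + 4 + 4 + 4 + 3) / 13 = 37 / 13 = 2.8462
UCL = c̄ + 3√c̄ = 2.8462 + 3 × √2.8462 = 2.8462 + 3 × 1.6871 = 7.9073

7.907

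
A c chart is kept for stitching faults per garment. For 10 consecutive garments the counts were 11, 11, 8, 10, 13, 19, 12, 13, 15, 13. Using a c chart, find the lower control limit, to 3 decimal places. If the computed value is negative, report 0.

c̄ = (11 + 11 + 8 + 10 + 13 + 19 + 12 + 13 + 15 + 13) / 10 = 125 / 10 = 12.5000
LCL = c̄ − 3√c̄ = 12.5000 − 3 × 3.5355 = 1.8934

1.893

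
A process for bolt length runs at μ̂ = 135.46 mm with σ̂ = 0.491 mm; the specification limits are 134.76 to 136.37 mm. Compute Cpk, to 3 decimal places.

Cpu = (USL − μ̂) / (3σ̂) = (136.37 − 135.46) / (3 × 0.491) = 0.6178; Cpl = (μ̂ − LSL) / (3σ̂) = (135.46 − 134.76) / (3 × 0.491) = 0.4752; Cpk = min(Cpu, Cpl) = 0.4752

0.475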